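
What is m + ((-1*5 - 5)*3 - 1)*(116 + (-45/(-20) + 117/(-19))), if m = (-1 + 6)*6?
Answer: -261809/76 ≈ -3444.9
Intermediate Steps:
m = 30 (m = 5*6 = 30)
m + ((-1*5 - 5)*3 - 1)*(116 + (-45/(-20) + 117/(-19))) = 30 + ((-1*5 - 5)*3 - 1)*(116 + (-45/(-20) + 117/(-19))) = 30 + ((-5 - 5)*3 - 1)*(116 + (-45*(-1/20) + 117*(-1/19))) = 30 + (-10*3 - 1)*(116 + (9/4 - 117/19)) = 30 + (-30 - 1)*(116 - 297/76) = 30 - 31*8519/76 = 30 - 264089/76 = -261809/76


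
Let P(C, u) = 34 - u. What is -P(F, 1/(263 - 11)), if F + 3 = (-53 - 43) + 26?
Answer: -8567/252 ≈ -33.996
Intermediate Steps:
F = -73 (F = -3 + ((-53 - 43) + 26) = -3 + (-96 + 26) = -3 - 70 = -73)
-P(F, 1/(263 - 11)) = -(34 - 1/(263 - 11)) = -(34 - 1/252) = -1*8567/252 = -8567/252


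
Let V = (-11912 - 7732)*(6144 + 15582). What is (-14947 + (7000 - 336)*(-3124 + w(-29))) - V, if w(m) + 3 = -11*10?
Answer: 405199229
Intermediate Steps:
V = -426785544 (V = -19644*21726 = -426785544)
w(m) = -113 (w(m) = -3 - 11*10 = -3 - 110 = -113)
(-14947 + (7000 - 336)*(-3124 + w(-29))) - V = (-14947 + (7000 - 336)*(-3124 - 113)) - 1*(-426785544) = (-14947 + 6664*(-3237)) + 426785544 = (-14947 - 21571368) + 426785544 = -21586315 + 426785544 = 405199229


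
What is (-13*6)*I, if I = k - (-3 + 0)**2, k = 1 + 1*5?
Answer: 234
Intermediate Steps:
k = 6 (k = 1 + 5 = 6)
I = -3 (I = 6 - (-3 + 0)**2 = 6 - 1*(-3)**2 = 6 - 1*9 = 6 - 9 = -3)
(-13*6)*I = -13*6*(-3) = -78*(-3) = 234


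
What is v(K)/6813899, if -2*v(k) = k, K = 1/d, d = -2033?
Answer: 1/27705313334 ≈ 3.6094e-11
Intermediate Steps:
K = -1/2033 (K = 1/(-2033) = -1/2033 ≈ -0.00049188)
v(k) = -k/2
v(K)/6813899 = -1/2*(-1/2033)/6813899 = (1/4066)*(1/6813899) = 1/27705313334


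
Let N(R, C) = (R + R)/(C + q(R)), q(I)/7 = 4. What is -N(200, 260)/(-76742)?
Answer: 25/1381356 ≈ 1.8098e-5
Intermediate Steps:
q(I) = 28 (q(I) = 7*4 = 28)
N(R, C) = 2*R/(28 + C) (N(R, C) = (R + R)/(C + 28) = (2*R)/(28 + C) = 2*R/(28 + C))
-N(200, 260)/(-76742) = -2*200/(28 + 260)/(-76742) = -2*200/288*(-1)/76742 = -2*200*(1/288)*(-1)/76742 = -25*(-1)/(18*76742) = -1*(-25/1381356) = 25/1381356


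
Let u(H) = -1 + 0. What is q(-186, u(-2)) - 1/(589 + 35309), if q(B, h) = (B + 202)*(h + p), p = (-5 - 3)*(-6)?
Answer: 26995295/35898 ≈ 752.00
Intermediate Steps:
p = 48 (p = -8*(-6) = 48)
u(H) = -1
q(B, h) = (48 + h)*(202 + B) (q(B, h) = (B + 202)*(h + 48) = (202 + B)*(48 + h) = (48 + h)*(202 + B))
q(-186, u(-2)) - 1/(589 + 35309) = (9696 + 48*(-186) + 202*(-1) - 186*(-1)) - 1/(589 + 35309) = (9696 - 8928 - 202 + 186) - 1/35898 = 752 - 1*1/35898 = 752 - 1/35898 = 26995295/35898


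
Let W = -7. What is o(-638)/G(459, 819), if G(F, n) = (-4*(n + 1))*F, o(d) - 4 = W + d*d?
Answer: -407041/1505520 ≈ -0.27037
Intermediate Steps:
o(d) = -3 + d² (o(d) = 4 + (-7 + d*d) = 4 + (-7 + d²) = -3 + d²)
G(F, n) = F*(-4 - 4*n) (G(F, n) = (-4*(1 + n))*F = (-4 - 4*n)*F = F*(-4 - 4*n))
o(-638)/G(459, 819) = (-3 + (-638)²)/((-4*459*(1 + 819))) = (-3 + 407044)/((-4*459*820)) = 407041/(-1505520) = 407041*(-1/1505520) = -407041/1505520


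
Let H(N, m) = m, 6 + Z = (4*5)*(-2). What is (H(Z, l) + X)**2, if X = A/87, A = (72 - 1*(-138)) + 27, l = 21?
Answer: 473344/841 ≈ 562.83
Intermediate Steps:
Z = -46 (Z = -6 + (4*5)*(-2) = -6 + 20*(-2) = -6 - 40 = -46)
A = 237 (A = (72 + 138) + 27 = 210 + 27 = 237)
X = 79/29 (X = 237/87 = 237*(1/87) = 79/29 ≈ 2.7241)
(H(Z, l) + X)**2 = (21 + 79/29)**2 = (688/29)**2 = 473344/841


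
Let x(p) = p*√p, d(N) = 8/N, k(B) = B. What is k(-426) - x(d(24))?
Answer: -426 - √3/9 ≈ -426.19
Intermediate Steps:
x(p) = p^(3/2)
k(-426) - x(d(24)) = -426 - (8/24)^(3/2) = -426 - (8*(1/24))^(3/2) = -426 - (⅓)^(3/2) = -426 - √3/9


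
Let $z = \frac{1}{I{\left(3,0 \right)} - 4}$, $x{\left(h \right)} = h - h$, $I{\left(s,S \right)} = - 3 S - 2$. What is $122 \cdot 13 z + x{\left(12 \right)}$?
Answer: $- \frac{793}{3} \approx -264.33$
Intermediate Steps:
$I{\left(s,S \right)} = -2 - 3 S$
$x{\left(h \right)} = 0$
$z = - \frac{1}{6}$ ($z = \frac{1}{\left(-2 - 0\right) - 4} = \frac{1}{\left(-2 + 0\right) - 4} = \frac{1}{-2 - 4} = \frac{1}{-6} = - \frac{1}{6} \approx -0.16667$)
$122 \cdot 13 z + x{\left(12 \right)} = 122 \cdot 13 \left(- \frac{1}{6}\right) + 0 = 122 \left(- \frac{13}{6}\right) + 0 = - \frac{793}{3} + 0 = - \frac{793}{3}$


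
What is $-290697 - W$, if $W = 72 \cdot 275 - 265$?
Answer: $-310232$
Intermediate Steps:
$W = 19535$ ($W = 19800 - 265 = 19535$)
$-290697 - W = -290697 - 19535 = -310232$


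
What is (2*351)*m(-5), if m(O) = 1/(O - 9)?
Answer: -351/7 ≈ -50.143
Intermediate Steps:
m(O) = 1/(-9 + O)
(2*351)*m(-5) = (2*351)/(-9 - 5) = 702/(-14) = 702*(-1/14) = -351/7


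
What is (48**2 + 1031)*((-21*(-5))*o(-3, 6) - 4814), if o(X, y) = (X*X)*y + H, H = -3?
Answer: 1804235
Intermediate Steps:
o(X, y) = -3 + y*X**2 (o(X, y) = (X*X)*y - 3 = X**2*y - 3 = y*X**2 - 3 = -3 + y*X**2)
(48**2 + 1031)*((-21*(-5))*o(-3, 6) - 4814) = (48**2 + 1031)*((-21*(-5))*(-3 + 6*(-3)**2) - 4814) = (2304 + 1031)*((-7*(-15))*(-3 + 6*9) - 4814) = 3335*(105*(-3 + 54) - 4814) = 3335*(105*51 - 4814) = 3335*(5355 - 4814) = 3335*541 = 1804235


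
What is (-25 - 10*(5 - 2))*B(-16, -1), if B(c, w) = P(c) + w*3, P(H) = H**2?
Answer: -13915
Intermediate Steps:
B(c, w) = c**2 + 3*w (B(c, w) = c**2 + w*3 = c**2 + 3*w)
(-25 - 10*(5 - 2))*B(-16, -1) = (-25 - 10*(5 - 2))*((-16)**2 + 3*(-1)) = (-25 - 10*3)*(256 - 3) = (-25 - 30)*253 = -55*253 = -13915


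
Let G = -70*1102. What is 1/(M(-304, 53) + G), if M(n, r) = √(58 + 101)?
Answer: -77140/5950579441 - √159/5950579441 ≈ -1.2966e-5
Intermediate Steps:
G = -77140
M(n, r) = √159
1/(M(-304, 53) + G) = 1/(√159 - 77140) = 1/(-77140 + √159)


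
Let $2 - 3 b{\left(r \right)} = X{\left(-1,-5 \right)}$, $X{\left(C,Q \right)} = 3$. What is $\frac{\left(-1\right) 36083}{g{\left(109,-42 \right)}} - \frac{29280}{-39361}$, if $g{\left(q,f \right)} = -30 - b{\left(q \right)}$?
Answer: $\frac{4263394809}{3503129} \approx 1217.0$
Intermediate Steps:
$b{\left(r \right)} = - \frac{1}{3}$ ($b{\left(r \right)} = \frac{2}{3} - 1 = - \frac{1}{3}$)
$g{\left(q,f \right)} = - \frac{89}{3}$ ($g{\left(q,f \right)} = -30 - - \frac{1}{3} = -30 + \frac{1}{3} = - \frac{89}{3}$)
$\frac{\left(-1\right) 36083}{g{\left(109,-42 \right)}} - \frac{29280}{-39361} = \frac{\left(-1\right) 36083}{- \frac{89}{3}} - \frac{29280}{-39361} = \left(-36083\right) \left(- \frac{3}{89}\right) - - \frac{29280}{39361} = \frac{108249}{89} + \frac{29280}{39361} = \frac{4263394809}{3503129}$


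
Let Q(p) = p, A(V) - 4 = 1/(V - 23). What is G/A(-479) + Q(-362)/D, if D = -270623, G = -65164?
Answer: -8852707613810/543140361 ≈ -16299.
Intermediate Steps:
A(V) = 4 + 1/(-23 + V) (A(V) = 4 + 1/(V - 23) = 4 + 1/(-23 + V))
G/A(-479) + Q(-362)/D = -65164*(-23 - 479)/(-91 + 4*(-479)) - 362/(-270623) = -65164*(-502/(-91 - 1916)) - 362*(-1/270623) = -65164/((-1/502*(-2007))) + 362/270623 = -65164/2007/502 + 362/270623 = -65164*502/2007 + 362/270623 = -32712328/2007 + 362/270623 = -8852707613810/543140361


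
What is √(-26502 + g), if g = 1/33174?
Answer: I*√3240647701042/11058 ≈ 162.79*I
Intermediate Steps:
g = 1/33174 ≈ 3.0144e-5
√(-26502 + g) = √(-26502 + 1/33174) = √(-879177347/33174) = I*√3240647701042/11058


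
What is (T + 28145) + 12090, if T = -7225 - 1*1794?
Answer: 31216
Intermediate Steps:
T = -9019 (T = -7225 - 1794 = -9019)
(T + 28145) + 12090 = (-9019 + 28145) + 12090 = 19126 + 12090 = 31216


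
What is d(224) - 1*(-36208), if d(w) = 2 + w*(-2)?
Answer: 35762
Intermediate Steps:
d(w) = 2 - 2*w
d(224) - 1*(-36208) = (2 - 2*224) - 1*(-36208) = (2 - 448) + 36208 = -446 + 36208 = 35762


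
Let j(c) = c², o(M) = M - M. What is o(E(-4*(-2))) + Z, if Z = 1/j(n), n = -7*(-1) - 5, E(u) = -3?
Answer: ¼ ≈ 0.25000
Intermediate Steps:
o(M) = 0
n = 2 (n = 7 - 5 = 2)
Z = ¼ (Z = 1/(2²) = 1/4 = ¼ ≈ 0.25000)
o(E(-4*(-2))) + Z = 0 + ¼ = ¼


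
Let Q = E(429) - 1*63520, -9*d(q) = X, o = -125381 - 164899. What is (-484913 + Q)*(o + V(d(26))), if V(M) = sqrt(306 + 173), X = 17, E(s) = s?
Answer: 159074601120 - 548004*sqrt(479) ≈ 1.5906e+11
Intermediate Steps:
o = -290280
d(q) = -17/9 (d(q) = -1/9*17 = -17/9)
V(M) = sqrt(479)
Q = -63091 (Q = 429 - 1*63520 = 429 - 63520 = -63091)
(-484913 + Q)*(o + V(d(26))) = (-484913 - 63091)*(-290280 + sqrt(479)) = -548004*(-290280 + sqrt(479)) = 159074601120 - 548004*sqrt(479)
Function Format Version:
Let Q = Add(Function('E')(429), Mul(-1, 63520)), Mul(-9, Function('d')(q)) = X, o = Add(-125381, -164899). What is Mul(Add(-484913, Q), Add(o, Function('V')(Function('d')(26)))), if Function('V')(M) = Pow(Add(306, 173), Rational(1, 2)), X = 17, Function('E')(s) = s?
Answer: Add(159074601120, Mul(-548004, Pow(479, Rational(1, 2)))) ≈ 1.5906e+11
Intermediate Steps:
o = -290280
Function('d')(q) = Rational(-17, 9) (Function('d')(q) = Mul(Rational(-1, 9), 17) = Rational(-17, 9))
Function('V')(M) = Pow(479, Rational(1, 2))
Q = -63091 (Q = Add(429, Mul(-1, 63520)) = Add(429, -63520) = -63091)
Mul(Add(-484913, Q), Add(o, Function('V')(Function('d')(26)))) = Mul(Add(-484913, -63091), Add(-290280, Pow(479, Rational(1, 2)))) = Mul(-548004, Add(-290280, Pow(479, Rational(1, 2)))) = Add(159074601120, Mul(-548004, Pow(479, Rational(1, 2))))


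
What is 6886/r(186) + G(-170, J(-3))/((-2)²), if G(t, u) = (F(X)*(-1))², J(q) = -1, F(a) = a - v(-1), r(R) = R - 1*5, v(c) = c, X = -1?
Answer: 6886/181 ≈ 38.044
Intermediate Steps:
r(R) = -5 + R (r(R) = R - 5 = -5 + R)
F(a) = 1 + a (F(a) = a - 1*(-1) = a + 1 = 1 + a)
G(t, u) = 0 (G(t, u) = ((1 - 1)*(-1))² = (0*(-1))² = 0² = 0)
6886/r(186) + G(-170, J(-3))/((-2)²) = 6886/(-5 + 186) + 0/((-2)²) = 6886/181 + 0/4 = 6886*(1/181) + 0*(¼) = 6886/181 + 0 = 6886/181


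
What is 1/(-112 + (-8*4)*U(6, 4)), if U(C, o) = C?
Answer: -1/304 ≈ -0.0032895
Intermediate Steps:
1/(-112 + (-8*4)*U(6, 4)) = 1/(-112 - 8*4*6) = 1/(-112 - 32*6) = 1/(-112 - 192) = 1/(-304) = -1/304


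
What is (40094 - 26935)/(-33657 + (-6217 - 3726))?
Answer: -13159/43600 ≈ -0.30181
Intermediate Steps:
(40094 - 26935)/(-33657 + (-6217 - 3726)) = 13159/(-33657 - 9943) = 13159/(-43600) = 13159*(-1/43600) = -13159/43600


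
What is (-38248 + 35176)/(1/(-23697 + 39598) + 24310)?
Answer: -48847872/386553311 ≈ -0.12637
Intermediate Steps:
(-38248 + 35176)/(1/(-23697 + 39598) + 24310) = -3072/(1/15901 + 24310) = -3072/386553311/15901 = -3072*15901/386553311 = -48847872/386553311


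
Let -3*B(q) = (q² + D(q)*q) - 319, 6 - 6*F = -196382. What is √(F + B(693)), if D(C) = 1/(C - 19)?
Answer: I*√520241910654/2022 ≈ 356.72*I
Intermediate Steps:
F = 98194/3 (F = 1 - ⅙*(-196382) = 1 + 98191/3 = 98194/3 ≈ 32731.)
D(C) = 1/(-19 + C)
B(q) = 319/3 - q²/3 - q/(3*(-19 + q)) (B(q) = -((q² + q/(-19 + q)) - 319)/3 = -(-319 + q² + q/(-19 + q))/3 = 319/3 - q²/3 - q/(3*(-19 + q)))
√(F + B(693)) = √(98194/3 + (-1*693 + (-19 + 693)*(319 - 1*693²))/(3*(-19 + 693))) = √(98194/3 + (⅓)*(-693 + 674*(319 - 1*480249))/674) = √(98194/3 + (⅓)*(1/674)*(-693 + 674*(319 - 480249))) = √(98194/3 + (⅓)*(1/674)*(-693 + 674*(-479930))) = √(98194/3 + (⅓)*(1/674)*(-693 - 323472820)) = √(98194/3 + (⅓)*(1/674)*(-323473513)) = √(98194/3 - 323473513/2022) = √(-257290757/2022) = I*√520241910654/2022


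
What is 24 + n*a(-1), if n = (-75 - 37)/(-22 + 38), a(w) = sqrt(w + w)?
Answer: 24 - 7*I*sqrt(2) ≈ 24.0 - 9.8995*I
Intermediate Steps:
a(w) = sqrt(2)*sqrt(w) (a(w) = sqrt(2*w) = sqrt(2)*sqrt(w))
n = -7 (n = -112/16 = -112*1/16 = -7)
24 + n*a(-1) = 24 - 7*sqrt(2)*sqrt(-1) = 24 - 7*sqrt(2)*I = 24 - 7*I*sqrt(2)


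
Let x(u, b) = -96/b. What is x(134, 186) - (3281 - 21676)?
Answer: 570229/31 ≈ 18394.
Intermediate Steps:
x(134, 186) - (3281 - 21676) = -96/186 - (3281 - 21676) = -96*1/186 - 1*(-18395) = -16/31 + 18395 = 570229/31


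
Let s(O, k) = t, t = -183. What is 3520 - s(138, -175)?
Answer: 3703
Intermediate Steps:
s(O, k) = -183
3520 - s(138, -175) = 3520 - 1*(-183) = 3520 + 183 = 3703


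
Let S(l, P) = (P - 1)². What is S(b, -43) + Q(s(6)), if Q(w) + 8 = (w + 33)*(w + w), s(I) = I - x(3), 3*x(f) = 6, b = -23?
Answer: 2224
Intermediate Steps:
x(f) = 2 (x(f) = (⅓)*6 = 2)
s(I) = -2 + I (s(I) = I - 1*2 = I - 2 = -2 + I)
S(l, P) = (-1 + P)²
Q(w) = -8 + 2*w*(33 + w) (Q(w) = -8 + (w + 33)*(w + w) = -8 + (33 + w)*(2*w) = -8 + 2*w*(33 + w))
S(b, -43) + Q(s(6)) = (-1 - 43)² + (-8 + 2*(-2 + 6)² + 66*(-2 + 6)) = (-44)² + (-8 + 2*4² + 66*4) = 1936 + (-8 + 2*16 + 264) = 1936 + (-8 + 32 + 264) = 1936 + 288 = 2224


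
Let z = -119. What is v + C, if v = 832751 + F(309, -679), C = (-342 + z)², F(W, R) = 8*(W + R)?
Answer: 1042312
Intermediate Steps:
F(W, R) = 8*R + 8*W (F(W, R) = 8*(R + W) = 8*R + 8*W)
C = 212521 (C = (-342 - 119)² = (-461)² = 212521)
v = 829791 (v = 832751 + (8*(-679) + 8*309) = 832751 + (-5432 + 2472) = 832751 - 2960 = 829791)
v + C = 829791 + 212521 = 1042312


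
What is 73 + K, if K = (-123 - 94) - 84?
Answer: -228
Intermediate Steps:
K = -301 (K = -217 - 84 = -301)
73 + K = 73 - 301 = -228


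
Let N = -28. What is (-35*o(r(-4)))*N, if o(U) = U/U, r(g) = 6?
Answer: 980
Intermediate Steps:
o(U) = 1
(-35*o(r(-4)))*N = -35*1*(-28) = -35*(-28) = 980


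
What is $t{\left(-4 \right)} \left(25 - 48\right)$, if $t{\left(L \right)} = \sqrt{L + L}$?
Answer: $- 46 i \sqrt{2} \approx - 65.054 i$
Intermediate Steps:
$t{\left(L \right)} = \sqrt{2} \sqrt{L}$ ($t{\left(L \right)} = \sqrt{2 L} = \sqrt{2} \sqrt{L}$)
$t{\left(-4 \right)} \left(25 - 48\right) = \sqrt{2} \sqrt{-4} \left(25 - 48\right) = \sqrt{2} \cdot 2 i \left(-23\right) = 2 i \sqrt{2} \left(-23\right) = - 46 i \sqrt{2}$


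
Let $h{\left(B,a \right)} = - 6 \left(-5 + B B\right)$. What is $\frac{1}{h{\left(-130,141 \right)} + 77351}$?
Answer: $- \frac{1}{24019} \approx -4.1634 \cdot 10^{-5}$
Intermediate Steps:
$h{\left(B,a \right)} = 30 - 6 B^{2}$ ($h{\left(B,a \right)} = - 6 \left(-5 + B^{2}\right) = 30 - 6 B^{2}$)
$\frac{1}{h{\left(-130,141 \right)} + 77351} = \frac{1}{\left(30 - 6 \left(-130\right)^{2}\right) + 77351} = \frac{1}{\left(30 - 101400\right) + 77351} = \frac{1}{-101370 + 77351} = \frac{1}{-24019} = - \frac{1}{24019}$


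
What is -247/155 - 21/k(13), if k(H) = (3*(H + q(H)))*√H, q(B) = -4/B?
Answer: -247/155 - 7*√13/165 ≈ -1.7465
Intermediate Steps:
k(H) = √H*(-12/H + 3*H) (k(H) = (3*(H - 4/H))*√H = (-12/H + 3*H)*√H = √H*(-12/H + 3*H))
-247/155 - 21/k(13) = -247/155 - 21*√13/(3*(-4 + 13²)) = -247*1/155 - 21*√13/(3*(-4 + 169)) = -247/155 - 21*√13/495 = -247/155 - 7*√13/165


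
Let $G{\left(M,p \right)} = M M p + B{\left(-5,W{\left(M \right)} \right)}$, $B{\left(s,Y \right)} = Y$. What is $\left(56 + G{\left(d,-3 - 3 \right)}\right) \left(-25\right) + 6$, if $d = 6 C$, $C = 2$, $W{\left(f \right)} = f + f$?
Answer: $19606$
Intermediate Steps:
$W{\left(f \right)} = 2 f$
$d = 12$ ($d = 6 \cdot 2 = 12$)
$G{\left(M,p \right)} = 2 M + p M^{2}$ ($G{\left(M,p \right)} = M M p + 2 M = M^{2} p + 2 M = p M^{2} + 2 M = 2 M + p M^{2}$)
$\left(56 + G{\left(d,-3 - 3 \right)}\right) \left(-25\right) + 6 = \left(56 + 12 \left(2 + 12 \left(-3 - 3\right)\right)\right) \left(-25\right) + 6 = \left(56 + 12 \left(2 + 12 \left(-6\right)\right)\right) \left(-25\right) + 6 = \left(56 + 12 \left(2 - 72\right)\right) \left(-25\right) + 6 = \left(56 + 12 \left(-70\right)\right) \left(-25\right) + 6 = \left(56 - 840\right) \left(-25\right) + 6 = \left(-784\right) \left(-25\right) + 6 = 19600 + 6 = 19606$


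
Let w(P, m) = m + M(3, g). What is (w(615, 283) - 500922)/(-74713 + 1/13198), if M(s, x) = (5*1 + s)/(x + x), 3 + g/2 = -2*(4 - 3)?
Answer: 11012398002/1643436955 ≈ 6.7008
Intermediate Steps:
g = -10 (g = -6 + 2*(-2*(4 - 3)) = -6 + 2*(-2*1) = -6 + 2*(-2) = -6 - 4 = -10)
M(s, x) = (5 + s)/(2*x) (M(s, x) = (5 + s)/((2*x)) = (5 + s)*(1/(2*x)) = (5 + s)/(2*x))
w(P, m) = -2/5 + m (w(P, m) = m + (1/2)*(5 + 3)/(-10) = m + (1/2)*(-1/10)*8 = m - 2/5 = -2/5 + m)
(w(615, 283) - 500922)/(-74713 + 1/13198) = ((-2/5 + 283) - 500922)/(-74713 + 1/13198) = (1413/5 - 500922)/(-74713 + 1/13198) = -2503197/(5*(-986062173/13198)) = -2503197/5*(-13198/986062173) = 11012398002/1643436955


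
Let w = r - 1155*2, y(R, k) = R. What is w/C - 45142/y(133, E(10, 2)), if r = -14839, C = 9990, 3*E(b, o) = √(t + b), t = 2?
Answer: -453249397/1328670 ≈ -341.13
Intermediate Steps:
E(b, o) = √(2 + b)/3
w = -17149 (w = -14839 - 1155*2 = -14839 - 1*2310 = -14839 - 2310 = -17149)
w/C - 45142/y(133, E(10, 2)) = -17149/9990 - 45142/133 = -453249397/1328670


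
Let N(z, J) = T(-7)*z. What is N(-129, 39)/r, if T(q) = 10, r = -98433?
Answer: 430/32811 ≈ 0.013105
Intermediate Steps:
N(z, J) = 10*z
N(-129, 39)/r = (10*(-129))/(-98433) = -1290*(-1/98433) = 430/32811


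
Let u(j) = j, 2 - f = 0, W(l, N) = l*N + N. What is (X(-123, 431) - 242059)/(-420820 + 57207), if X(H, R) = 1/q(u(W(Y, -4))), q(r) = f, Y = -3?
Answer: 484117/727226 ≈ 0.66570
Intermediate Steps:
W(l, N) = N + N*l (W(l, N) = N*l + N = N + N*l)
f = 2 (f = 2 - 1*0 = 2 + 0 = 2)
q(r) = 2
X(H, R) = 1/2
(X(-123, 431) - 242059)/(-420820 + 57207) = (1/2 - 242059)/(-420820 + 57207) = -484117/2/(-363613) = -484117/2*(-1/363613) = 484117/727226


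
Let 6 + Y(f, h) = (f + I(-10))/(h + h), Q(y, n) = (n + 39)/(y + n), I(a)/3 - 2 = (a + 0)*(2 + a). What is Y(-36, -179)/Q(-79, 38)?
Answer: 48339/13783 ≈ 3.5071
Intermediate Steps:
I(a) = 6 + 3*a*(2 + a) (I(a) = 6 + 3*((a + 0)*(2 + a)) = 6 + 3*(a*(2 + a)) = 6 + 3*a*(2 + a))
Q(y, n) = (39 + n)/(n + y)
Y(f, h) = -6 + (246 + f)/(2*h) (Y(f, h) = -6 + (f + (6 + 3*(-10)**2 + 6*(-10)))/(h + h) = -6 + (f + (6 + 3*100 - 60))/((2*h)) = -6 + (f + (6 + 300 - 60))*(1/(2*h)) = -6 + (f + 246)*(1/(2*h)) = -6 + (246 + f)*(1/(2*h)) = -6 + (246 + f)/(2*h))
Y(-36, -179)/Q(-79, 38) = ((1/2)*(246 - 36 - 12*(-179))/(-179))/(((39 + 38)/(38 - 79))) = ((1/2)*(-1/179)*(246 - 36 + 2148))/((77/(-41))) = ((1/2)*(-1/179)*2358)/((-1/41*77)) = -1179/(179*(-77/41)) = -1179/179*(-41/77) = 48339/13783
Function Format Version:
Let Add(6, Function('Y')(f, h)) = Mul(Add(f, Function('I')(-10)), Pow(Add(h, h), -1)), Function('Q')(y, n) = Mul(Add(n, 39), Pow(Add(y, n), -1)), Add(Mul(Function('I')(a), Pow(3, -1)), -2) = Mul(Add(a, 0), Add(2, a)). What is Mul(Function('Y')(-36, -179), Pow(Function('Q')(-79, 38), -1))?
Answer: Rational(48339, 13783) ≈ 3.5071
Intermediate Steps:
Function('I')(a) = Add(6, Mul(3, a, Add(2, a))) (Function('I')(a) = Add(6, Mul(3, Mul(Add(a, 0), Add(2, a)))) = Add(6, Mul(3, Mul(a, Add(2, a)))) = Add(6, Mul(3, a, Add(2, a))))
Function('Q')(y, n) = Mul(Pow(Add(n, y), -1), Add(39, n)) (Function('Q')(y, n) = Mul(Add(39, n), Pow(Add(n, y), -1)) = Mul(Pow(Add(n, y), -1), Add(39, n)))
Function('Y')(f, h) = Add(-6, Mul(Rational(1, 2), Pow(h, -1), Add(246, f))) (Function('Y')(f, h) = Add(-6, Mul(Add(f, Add(6, Mul(3, Pow(-10, 2)), Mul(6, -10))), Pow(Add(h, h), -1))) = Add(-6, Mul(Add(f, Add(6, Mul(3, 100), -60)), Pow(Mul(2, h), -1))) = Add(-6, Mul(Add(f, Add(6, 300, -60)), Mul(Rational(1, 2), Pow(h, -1)))) = Add(-6, Mul(Add(f, 246), Mul(Rational(1, 2), Pow(h, -1)))) = Add(-6, Mul(Add(246, f), Mul(Rational(1, 2), Pow(h, -1)))) = Add(-6, Mul(Rational(1, 2), Pow(h, -1), Add(246, f))))
Mul(Function('Y')(-36, -179), Pow(Function('Q')(-79, 38), -1)) = Mul(Mul(Rational(1, 2), Pow(-179, -1), Add(246, -36, Mul(-12, -179))), Pow(Mul(Pow(Add(38, -79), -1), Add(39, 38)), -1)) = Mul(Mul(Rational(1, 2), Rational(-1, 179), Add(246, -36, 2148)), Pow(Mul(Pow(-41, -1), 77), -1)) = Mul(Mul(Rational(1, 2), Rational(-1, 179), 2358), Pow(Mul(Rational(-1, 41), 77), -1)) = Mul(Rational(-1179, 179), Pow(Rational(-77, 41), -1)) = Mul(Rational(-1179, 179), Rational(-41, 77)) = Rational(48339, 13783)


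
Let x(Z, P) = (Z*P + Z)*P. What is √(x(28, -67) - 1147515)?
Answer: I*√1023699 ≈ 1011.8*I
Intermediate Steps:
x(Z, P) = P*(Z + P*Z) (x(Z, P) = (P*Z + Z)*P = (Z + P*Z)*P = P*(Z + P*Z))
√(x(28, -67) - 1147515) = √(-67*28*(1 - 67) - 1147515) = √(-67*28*(-66) - 1147515) = √(123816 - 1147515) = √(-1023699) = I*√1023699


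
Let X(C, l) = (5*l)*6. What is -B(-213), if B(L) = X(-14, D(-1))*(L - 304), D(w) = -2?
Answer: -31020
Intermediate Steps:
X(C, l) = 30*l
B(L) = 18240 - 60*L (B(L) = (30*(-2))*(L - 304) = -60*(-304 + L) = 18240 - 60*L)
-B(-213) = -(18240 - 60*(-213)) = -(18240 + 12780) = -1*31020 = -31020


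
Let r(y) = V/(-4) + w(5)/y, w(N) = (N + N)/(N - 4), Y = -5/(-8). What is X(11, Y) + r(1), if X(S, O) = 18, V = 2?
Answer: 55/2 ≈ 27.500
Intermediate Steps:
Y = 5/8 (Y = -5*(-1/8) = 5/8 ≈ 0.62500)
w(N) = 2*N/(-4 + N) (w(N) = (2*N)/(-4 + N) = 2*N/(-4 + N))
r(y) = -1/2 + 10/y (r(y) = 2/(-4) + (2*5/(-4 + 5))/y = 2*(-1/4) + (2*5/1)/y = -1/2 + (2*5*1)/y = -1/2 + 10/y)
X(11, Y) + r(1) = 18 + (1/2)*(20 - 1*1)/1 = 18 + (1/2)*1*(20 - 1) = 18 + (1/2)*1*19 = 18 + 19/2 = 55/2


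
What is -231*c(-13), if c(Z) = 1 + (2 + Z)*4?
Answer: 9933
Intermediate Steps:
c(Z) = 9 + 4*Z (c(Z) = 1 + (8 + 4*Z) = 9 + 4*Z)
-231*c(-13) = -231*(9 + 4*(-13)) = -231*(9 - 52) = -231*(-43) = 9933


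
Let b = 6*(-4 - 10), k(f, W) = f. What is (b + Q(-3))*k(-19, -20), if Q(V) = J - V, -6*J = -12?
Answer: 1501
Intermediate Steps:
J = 2 (J = -⅙*(-12) = 2)
b = -84 (b = 6*(-14) = -84)
Q(V) = 2 - V
(b + Q(-3))*k(-19, -20) = (-84 + (2 - 1*(-3)))*(-19) = (-84 + (2 + 3))*(-19) = (-84 + 5)*(-19) = -79*(-19) = 1501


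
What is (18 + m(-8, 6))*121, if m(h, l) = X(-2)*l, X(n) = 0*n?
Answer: 2178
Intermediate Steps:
X(n) = 0
m(h, l) = 0 (m(h, l) = 0*l = 0)
(18 + m(-8, 6))*121 = (18 + 0)*121 = 18*121 = 2178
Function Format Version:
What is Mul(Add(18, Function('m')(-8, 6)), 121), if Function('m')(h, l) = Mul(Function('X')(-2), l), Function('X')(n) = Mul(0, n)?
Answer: 2178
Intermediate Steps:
Function('X')(n) = 0
Function('m')(h, l) = 0 (Function('m')(h, l) = Mul(0, l) = 0)
Mul(Add(18, Function('m')(-8, 6)), 121) = Mul(Add(18, 0), 121) = Mul(18, 121) = 2178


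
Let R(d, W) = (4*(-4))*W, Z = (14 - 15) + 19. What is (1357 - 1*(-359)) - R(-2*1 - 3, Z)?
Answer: 2004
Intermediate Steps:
Z = 18 (Z = -1 + 19 = 18)
R(d, W) = -16*W
(1357 - 1*(-359)) - R(-2*1 - 3, Z) = (1357 - 1*(-359)) - (-16)*18 = (1357 + 359) - 1*(-288) = 1716 + 288 = 2004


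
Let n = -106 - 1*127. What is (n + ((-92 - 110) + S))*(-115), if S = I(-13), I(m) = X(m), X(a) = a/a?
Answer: 49910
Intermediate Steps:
X(a) = 1
I(m) = 1
n = -233 (n = -106 - 127 = -233)
S = 1
(n + ((-92 - 110) + S))*(-115) = (-233 + ((-92 - 110) + 1))*(-115) = (-233 + (-202 + 1))*(-115) = (-233 - 201)*(-115) = -434*(-115) = 49910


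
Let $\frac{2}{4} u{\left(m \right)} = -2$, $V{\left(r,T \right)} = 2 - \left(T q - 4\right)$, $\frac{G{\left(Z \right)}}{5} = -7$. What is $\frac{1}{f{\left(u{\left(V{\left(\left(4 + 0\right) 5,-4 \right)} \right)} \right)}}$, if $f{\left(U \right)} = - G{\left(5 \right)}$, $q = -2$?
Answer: $\frac{1}{35} \approx 0.028571$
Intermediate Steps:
$G{\left(Z \right)} = -35$ ($G{\left(Z \right)} = 5 \left(-7\right) = -35$)
$V{\left(r,T \right)} = 6 + 2 T$ ($V{\left(r,T \right)} = 2 - \left(T \left(-2\right) - 4\right) = 2 - \left(- 2 T - 4\right) = 2 - \left(-4 - 2 T\right) = 2 + \left(4 + 2 T\right) = 6 + 2 T$)
$u{\left(m \right)} = -4$ ($u{\left(m \right)} = 2 \left(-2\right) = -4$)
$f{\left(U \right)} = 35$ ($f{\left(U \right)} = \left(-1\right) \left(-35\right) = 35$)
$\frac{1}{f{\left(u{\left(V{\left(\left(4 + 0\right) 5,-4 \right)} \right)} \right)}} = \frac{1}{35}$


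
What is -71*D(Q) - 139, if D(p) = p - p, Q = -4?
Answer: -139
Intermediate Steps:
D(p) = 0
-71*D(Q) - 139 = -71*0 - 139 = 0 - 139 = -139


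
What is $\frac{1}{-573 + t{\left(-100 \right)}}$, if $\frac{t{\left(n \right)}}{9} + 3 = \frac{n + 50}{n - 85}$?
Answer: $- \frac{37}{22110} \approx -0.0016735$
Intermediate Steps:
$t{\left(n \right)} = -27 + \frac{9 \left(50 + n\right)}{-85 + n}$ ($t{\left(n \right)} = -27 + 9 \frac{n + 50}{n - 85} = -27 + 9 \frac{50 + n}{-85 + n} = -27 + \frac{9 \left(50 + n\right)}{-85 + n}$)
$\frac{1}{-573 + t{\left(-100 \right)}} = \frac{1}{-573 + \frac{9 \left(305 - -200\right)}{-85 - 100}} = \frac{1}{-573 + \frac{9 \left(305 + 200\right)}{-185}} = \frac{1}{-573 + 9 \left(- \frac{1}{185}\right) 505} = \frac{1}{-573 - \frac{909}{37}} = \frac{1}{- \frac{22110}{37}} = - \frac{37}{22110}$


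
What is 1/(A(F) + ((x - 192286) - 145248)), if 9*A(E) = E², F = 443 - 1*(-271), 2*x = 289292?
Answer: -1/136244 ≈ -7.3398e-6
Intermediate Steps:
x = 144646 (x = (½)*289292 = 144646)
F = 714 (F = 443 + 271 = 714)
A(E) = E²/9
1/(A(F) + ((x - 192286) - 145248)) = 1/((⅑)*714² + ((144646 - 192286) - 145248)) = 1/((⅑)*509796 + (-47640 - 145248)) = 1/(56644 - 192888) = 1/(-136244) = -1/136244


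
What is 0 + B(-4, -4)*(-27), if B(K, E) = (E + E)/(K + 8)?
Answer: 54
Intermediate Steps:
B(K, E) = 2*E/(8 + K) (B(K, E) = (2*E)/(8 + K) = 2*E/(8 + K))
0 + B(-4, -4)*(-27) = 0 + (2*(-4)/(8 - 4))*(-27) = 0 + (2*(-4)/4)*(-27) = 0 + (2*(-4)*(1/4))*(-27) = 0 - 2*(-27) = 0 + 54 = 54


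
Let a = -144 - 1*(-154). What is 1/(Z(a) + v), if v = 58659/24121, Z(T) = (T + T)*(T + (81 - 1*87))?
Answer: 24121/1988339 ≈ 0.012131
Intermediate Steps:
a = 10 (a = -144 + 154 = 10)
Z(T) = 2*T*(-6 + T) (Z(T) = (2*T)*(T + (81 - 87)) = (2*T)*(T - 6) = (2*T)*(-6 + T) = 2*T*(-6 + T))
v = 58659/24121 (v = 58659*(1/24121) = 58659/24121 ≈ 2.4319)
1/(Z(a) + v) = 1/(2*10*(-6 + 10) + 58659/24121) = 1/(2*10*4 + 58659/24121) = 1/(80 + 58659/24121) = 1/(1988339/24121) = 24121/1988339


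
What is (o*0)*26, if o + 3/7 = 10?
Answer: 0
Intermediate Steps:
o = 67/7 (o = -3/7 + 10 = 67/7 ≈ 9.5714)
(o*0)*26 = ((67/7)*0)*26 = 0*26 = 0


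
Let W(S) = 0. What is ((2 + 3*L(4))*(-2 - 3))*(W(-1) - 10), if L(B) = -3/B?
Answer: -25/2 ≈ -12.500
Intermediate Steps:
((2 + 3*L(4))*(-2 - 3))*(W(-1) - 10) = ((2 + 3*(-3/4))*(-2 - 3))*(0 - 10) = ((2 + 3*(-3*1/4))*(-5))*(-10) = ((2 + 3*(-3/4))*(-5))*(-10) = ((2 - 9/4)*(-5))*(-10) = -1/4*(-5)*(-10) = (5/4)*(-10) = -25/2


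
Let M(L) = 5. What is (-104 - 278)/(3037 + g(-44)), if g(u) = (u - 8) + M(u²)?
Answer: -191/1495 ≈ -0.12776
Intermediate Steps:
g(u) = -3 + u (g(u) = (u - 8) + 5 = (-8 + u) + 5 = -3 + u)
(-104 - 278)/(3037 + g(-44)) = (-104 - 278)/(3037 + (-3 - 44)) = -382/(3037 - 47) = -382/2990 = -382*1/2990 = -191/1495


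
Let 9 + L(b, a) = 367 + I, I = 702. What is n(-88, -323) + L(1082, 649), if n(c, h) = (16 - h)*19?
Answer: 7501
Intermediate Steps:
L(b, a) = 1060 (L(b, a) = -9 + (367 + 702) = -9 + 1069 = 1060)
n(c, h) = 304 - 19*h
n(-88, -323) + L(1082, 649) = (304 - 19*(-323)) + 1060 = (304 + 6137) + 1060 = 6441 + 1060 = 7501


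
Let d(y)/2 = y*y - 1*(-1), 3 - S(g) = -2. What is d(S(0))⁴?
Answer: 7311616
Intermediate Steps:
S(g) = 5 (S(g) = 3 - 1*(-2) = 3 + 2 = 5)
d(y) = 2 + 2*y² (d(y) = 2*(y*y - 1*(-1)) = 2*(y² + 1) = 2*(1 + y²) = 2 + 2*y²)
d(S(0))⁴ = (2 + 2*5²)⁴ = (2 + 2*25)⁴ = (2 + 50)⁴ = 52⁴ = 7311616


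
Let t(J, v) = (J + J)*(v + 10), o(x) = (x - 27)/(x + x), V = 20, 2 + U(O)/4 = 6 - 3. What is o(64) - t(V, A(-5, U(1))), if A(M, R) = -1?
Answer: -46043/128 ≈ -359.71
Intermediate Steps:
U(O) = 4 (U(O) = -8 + 4*(6 - 3) = -8 + 4*3 = -8 + 12 = 4)
o(x) = (-27 + x)/(2*x) (o(x) = (-27 + x)/((2*x)) = (-27 + x)*(1/(2*x)) = (-27 + x)/(2*x))
t(J, v) = 2*J*(10 + v) (t(J, v) = (2*J)*(10 + v) = 2*J*(10 + v))
o(64) - t(V, A(-5, U(1))) = (½)*(-27 + 64)/64 - 2*20*(10 - 1) = (½)*(1/64)*37 - 2*20*9 = 37/128 - 1*360 = 37/128 - 360 = -46043/128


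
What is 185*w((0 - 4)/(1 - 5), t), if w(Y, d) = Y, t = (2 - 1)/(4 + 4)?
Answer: 185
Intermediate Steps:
t = ⅛ (t = 1/8 = 1*(⅛) = ⅛ ≈ 0.12500)
185*w((0 - 4)/(1 - 5), t) = 185*((0 - 4)/(1 - 5)) = 185*(-4/(-4)) = 185*(-4*(-¼)) = 185*1 = 185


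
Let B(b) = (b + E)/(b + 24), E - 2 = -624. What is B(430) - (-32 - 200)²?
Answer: -12218144/227 ≈ -53824.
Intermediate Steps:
E = -622 (E = 2 - 624 = -622)
B(b) = (-622 + b)/(24 + b) (B(b) = (b - 622)/(b + 24) = (-622 + b)/(24 + b))
B(430) - (-32 - 200)² = (-622 + 430)/(24 + 430) - (-32 - 200)² = -192/454 - 1*(-232)² = (1/454)*(-192) - 1*53824 = -96/227 - 53824 = -12218144/227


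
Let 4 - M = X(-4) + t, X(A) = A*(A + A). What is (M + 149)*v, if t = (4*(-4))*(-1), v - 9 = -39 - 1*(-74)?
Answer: 4620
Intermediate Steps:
X(A) = 2*A**2 (X(A) = A*(2*A) = 2*A**2)
v = 44 (v = 9 + (-39 - 1*(-74)) = 9 + (-39 + 74) = 9 + 35 = 44)
t = 16 (t = -16*(-1) = 16)
M = -44 (M = 4 - (2*(-4)**2 + 16) = 4 - (2*16 + 16) = 4 - (32 + 16) = 4 - 1*48 = 4 - 48 = -44)
(M + 149)*v = (-44 + 149)*44 = 105*44 = 4620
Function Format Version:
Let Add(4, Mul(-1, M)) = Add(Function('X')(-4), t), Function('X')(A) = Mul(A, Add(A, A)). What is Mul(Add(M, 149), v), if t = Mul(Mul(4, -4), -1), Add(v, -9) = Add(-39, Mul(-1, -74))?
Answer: 4620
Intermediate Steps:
Function('X')(A) = Mul(2, Pow(A, 2)) (Function('X')(A) = Mul(A, Mul(2, A)) = Mul(2, Pow(A, 2)))
v = 44 (v = Add(9, Add(-39, Mul(-1, -74))) = Add(9, Add(-39, 74)) = Add(9, 35) = 44)
t = 16 (t = Mul(-16, -1) = 16)
M = -44 (M = Add(4, Mul(-1, Add(Mul(2, Pow(-4, 2)), 16))) = Add(4, Mul(-1, Add(Mul(2, 16), 16))) = Add(4, Mul(-1, Add(32, 16))) = Add(4, Mul(-1, 48)) = Add(4, -48) = -44)
Mul(Add(M, 149), v) = Mul(Add(-44, 149), 44) = Mul(105, 44) = 4620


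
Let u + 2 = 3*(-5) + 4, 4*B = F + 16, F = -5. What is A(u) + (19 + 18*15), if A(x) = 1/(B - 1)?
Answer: 2027/7 ≈ 289.57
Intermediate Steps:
B = 11/4 (B = (-5 + 16)/4 = (¼)*11 = 11/4 ≈ 2.7500)
u = -13 (u = -2 + (3*(-5) + 4) = -2 + (-15 + 4) = -2 - 11 = -13)
A(x) = 4/7 (A(x) = 1/(11/4 - 1) = 1/(7/4) = 4/7)
A(u) + (19 + 18*15) = 4/7 + (19 + 18*15) = 4/7 + (19 + 270) = 4/7 + 289 = 2027/7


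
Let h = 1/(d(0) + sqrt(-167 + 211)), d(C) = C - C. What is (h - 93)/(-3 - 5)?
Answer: 93/8 - sqrt(11)/176 ≈ 11.606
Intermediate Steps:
d(C) = 0
h = sqrt(11)/22 (h = 1/(0 + sqrt(-167 + 211)) = 1/(0 + sqrt(44)) = 1/(0 + 2*sqrt(11)) = 1/(2*sqrt(11)) = sqrt(11)/22 ≈ 0.15076)
(h - 93)/(-3 - 5) = (sqrt(11)/22 - 93)/(-3 - 5) = (-93 + sqrt(11)/22)/(-8) = (-93 + sqrt(11)/22)*(-1/8) = 93/8 - sqrt(11)/176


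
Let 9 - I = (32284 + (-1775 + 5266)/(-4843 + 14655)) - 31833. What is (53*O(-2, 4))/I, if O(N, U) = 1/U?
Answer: -130009/4340395 ≈ -0.029953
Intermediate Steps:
I = -4340395/9812 (I = 9 - ((32284 + (-1775 + 5266)/(-4843 + 14655)) - 31833) = 9 - ((32284 + 3491/9812) - 31833) = 9 - (316774099/9812 - 31833) = 9 - 1*4428703/9812 = 9 - 4428703/9812 = -4340395/9812 ≈ -442.36)
(53*O(-2, 4))/I = (53/4)/(-4340395/9812) = (53*(¼))*(-9812/4340395) = (53/4)*(-9812/4340395) = -130009/4340395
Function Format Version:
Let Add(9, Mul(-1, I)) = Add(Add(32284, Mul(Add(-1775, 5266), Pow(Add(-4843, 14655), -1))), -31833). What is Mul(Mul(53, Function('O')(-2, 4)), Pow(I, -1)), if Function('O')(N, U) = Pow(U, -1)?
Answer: Rational(-130009, 4340395) ≈ -0.029953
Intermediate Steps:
I = Rational(-4340395, 9812) (I = Add(9, Mul(-1, Add(Add(32284, Mul(Add(-1775, 5266), Pow(Add(-4843, 14655), -1))), -31833))) = Add(9, Mul(-1, Add(Add(32284, Mul(3491, Pow(9812, -1))), -31833))) = Add(9, Mul(-1, Add(Add(32284, Mul(3491, Rational(1, 9812))), -31833))) = Add(9, Mul(-1, Add(Add(32284, Rational(3491, 9812)), -31833))) = Add(9, Mul(-1, Add(Rational(316774099, 9812), -31833))) = Add(9, Mul(-1, Rational(4428703, 9812))) = Add(9, Rational(-4428703, 9812)) = Rational(-4340395, 9812) ≈ -442.36)
Mul(Mul(53, Function('O')(-2, 4)), Pow(I, -1)) = Mul(Mul(53, Pow(4, -1)), Pow(Rational(-4340395, 9812), -1)) = Mul(Mul(53, Rational(1, 4)), Rational(-9812, 4340395)) = Mul(Rational(53, 4), Rational(-9812, 4340395)) = Rational(-130009, 4340395)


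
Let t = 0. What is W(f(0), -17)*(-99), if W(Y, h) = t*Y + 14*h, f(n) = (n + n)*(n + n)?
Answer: 23562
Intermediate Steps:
f(n) = 4*n**2 (f(n) = (2*n)*(2*n) = 4*n**2)
W(Y, h) = 14*h (W(Y, h) = 0*Y + 14*h = 0 + 14*h = 14*h)
W(f(0), -17)*(-99) = (14*(-17))*(-99) = -238*(-99) = 23562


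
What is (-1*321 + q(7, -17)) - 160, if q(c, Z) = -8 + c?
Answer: -482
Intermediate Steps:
(-1*321 + q(7, -17)) - 160 = (-1*321 + (-8 + 7)) - 160 = (-321 - 1) - 160 = -322 - 160 = -482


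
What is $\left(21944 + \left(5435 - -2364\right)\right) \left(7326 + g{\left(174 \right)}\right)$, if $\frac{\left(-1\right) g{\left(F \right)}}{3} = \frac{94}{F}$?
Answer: $\frac{6317621401}{29} \approx 2.1785 \cdot 10^{8}$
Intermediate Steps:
$g{\left(F \right)} = - \frac{282}{F}$ ($g{\left(F \right)} = - 3 \frac{94}{F} = - \frac{282}{F}$)
$\left(21944 + \left(5435 - -2364\right)\right) \left(7326 + g{\left(174 \right)}\right) = \left(21944 + \left(5435 - -2364\right)\right) \left(7326 - \frac{282}{174}\right) = \left(21944 + \left(5435 + 2364\right)\right) \left(7326 - \frac{47}{29}\right) = \left(21944 + 7799\right) \left(7326 - \frac{47}{29}\right) = 29743 \cdot \frac{212407}{29} = \frac{6317621401}{29}$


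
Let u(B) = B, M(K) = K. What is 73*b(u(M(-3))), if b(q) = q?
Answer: -219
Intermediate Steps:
73*b(u(M(-3))) = 73*(-3) = -219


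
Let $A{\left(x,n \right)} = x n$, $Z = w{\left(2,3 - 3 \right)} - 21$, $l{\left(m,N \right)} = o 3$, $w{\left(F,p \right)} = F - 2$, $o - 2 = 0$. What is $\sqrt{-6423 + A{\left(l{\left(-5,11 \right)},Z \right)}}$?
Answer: $i \sqrt{6549} \approx 80.926 i$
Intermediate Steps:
$o = 2$ ($o = 2 + 0 = 2$)
$w{\left(F,p \right)} = -2 + F$ ($w{\left(F,p \right)} = F - 2 = -2 + F$)
$l{\left(m,N \right)} = 6$ ($l{\left(m,N \right)} = 2 \cdot 3 = 6$)
$Z = -21$ ($Z = \left(-2 + 2\right) - 21 = 0 - 21 = -21$)
$A{\left(x,n \right)} = n x$
$\sqrt{-6423 + A{\left(l{\left(-5,11 \right)},Z \right)}} = \sqrt{-6423 - 126} = \sqrt{-6549} = i \sqrt{6549}$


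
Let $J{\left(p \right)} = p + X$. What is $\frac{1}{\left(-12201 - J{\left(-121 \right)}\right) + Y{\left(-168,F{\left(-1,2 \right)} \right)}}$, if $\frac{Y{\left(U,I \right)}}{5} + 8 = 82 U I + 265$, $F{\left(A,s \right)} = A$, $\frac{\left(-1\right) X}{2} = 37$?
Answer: $\frac{1}{58159} \approx 1.7194 \cdot 10^{-5}$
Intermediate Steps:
$X = -74$ ($X = \left(-2\right) 37 = -74$)
$J{\left(p \right)} = -74 + p$ ($J{\left(p \right)} = p - 74 = -74 + p$)
$Y{\left(U,I \right)} = 1285 + 410 I U$ ($Y{\left(U,I \right)} = -40 + 5 \left(82 U I + 265\right) = -40 + 5 \left(82 I U + 265\right) = -40 + 5 \left(265 + 82 I U\right) = -40 + \left(1325 + 410 I U\right) = 1285 + 410 I U$)
$\frac{1}{\left(-12201 - J{\left(-121 \right)}\right) + Y{\left(-168,F{\left(-1,2 \right)} \right)}} = \frac{1}{\left(-12201 - \left(-74 - 121\right)\right) + \left(1285 + 410 \left(-1\right) \left(-168\right)\right)} = \frac{1}{\left(-12201 - -195\right) + \left(1285 + 68880\right)} = \frac{1}{\left(-12201 + 195\right) + 70165} = \frac{1}{-12006 + 70165} = \frac{1}{58159}$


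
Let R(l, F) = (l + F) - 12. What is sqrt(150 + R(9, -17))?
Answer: sqrt(130) ≈ 11.402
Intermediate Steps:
R(l, F) = -12 + F + l (R(l, F) = (F + l) - 12 = -12 + F + l)
sqrt(150 + R(9, -17)) = sqrt(150 + (-12 - 17 + 9)) = sqrt(150 - 20) = sqrt(130)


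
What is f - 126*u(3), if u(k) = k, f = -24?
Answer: -402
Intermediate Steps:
f - 126*u(3) = -24 - 126*3 = -24 - 378 = -402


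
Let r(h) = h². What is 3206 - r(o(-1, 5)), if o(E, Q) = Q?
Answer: 3181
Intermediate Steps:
3206 - r(o(-1, 5)) = 3206 - 1*5² = 3206 - 1*25 = 3206 - 25 = 3181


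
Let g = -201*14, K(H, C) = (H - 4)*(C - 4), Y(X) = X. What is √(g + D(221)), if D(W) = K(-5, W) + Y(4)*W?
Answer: I*√3883 ≈ 62.314*I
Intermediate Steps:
K(H, C) = (-4 + C)*(-4 + H) (K(H, C) = (-4 + H)*(-4 + C) = (-4 + C)*(-4 + H))
g = -2814
D(W) = 36 - 5*W (D(W) = (16 - 4*W - 4*(-5) + W*(-5)) + 4*W = (16 - 4*W + 20 - 5*W) + 4*W = (36 - 9*W) + 4*W = 36 - 5*W)
√(g + D(221)) = √(-2814 + (36 - 5*221)) = √(-2814 + (36 - 1105)) = √(-2814 - 1069) = √(-3883) = I*√3883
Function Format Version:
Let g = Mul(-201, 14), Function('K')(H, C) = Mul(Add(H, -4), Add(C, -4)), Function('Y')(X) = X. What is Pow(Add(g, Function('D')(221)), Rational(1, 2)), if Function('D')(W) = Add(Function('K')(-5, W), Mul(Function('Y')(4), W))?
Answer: Mul(I, Pow(3883, Rational(1, 2))) ≈ Mul(62.314, I)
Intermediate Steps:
Function('K')(H, C) = Mul(Add(-4, C), Add(-4, H)) (Function('K')(H, C) = Mul(Add(-4, H), Add(-4, C)) = Mul(Add(-4, C), Add(-4, H)))
g = -2814
Function('D')(W) = Add(36, Mul(-5, W)) (Function('D')(W) = Add(Add(16, Mul(-4, W), Mul(-4, -5), Mul(W, -5)), Mul(4, W)) = Add(Add(16, Mul(-4, W), 20, Mul(-5, W)), Mul(4, W)) = Add(Add(36, Mul(-9, W)), Mul(4, W)) = Add(36, Mul(-5, W)))
Pow(Add(g, Function('D')(221)), Rational(1, 2)) = Pow(Add(-2814, Add(36, Mul(-5, 221))), Rational(1, 2)) = Pow(Add(-2814, Add(36, -1105)), Rational(1, 2)) = Pow(Add(-2814, -1069), Rational(1, 2)) = Pow(-3883, Rational(1, 2)) = Mul(I, Pow(3883, Rational(1, 2)))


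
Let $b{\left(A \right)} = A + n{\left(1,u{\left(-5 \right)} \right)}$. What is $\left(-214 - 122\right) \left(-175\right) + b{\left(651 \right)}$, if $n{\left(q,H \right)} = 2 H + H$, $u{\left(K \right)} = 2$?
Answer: $59457$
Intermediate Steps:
$n{\left(q,H \right)} = 3 H$
$b{\left(A \right)} = 6 + A$ ($b{\left(A \right)} = A + 3 \cdot 2 = A + 6 = 6 + A$)
$\left(-214 - 122\right) \left(-175\right) + b{\left(651 \right)} = \left(-214 - 122\right) \left(-175\right) + \left(6 + 651\right) = \left(-336\right) \left(-175\right) + 657 = 58800 + 657 = 59457$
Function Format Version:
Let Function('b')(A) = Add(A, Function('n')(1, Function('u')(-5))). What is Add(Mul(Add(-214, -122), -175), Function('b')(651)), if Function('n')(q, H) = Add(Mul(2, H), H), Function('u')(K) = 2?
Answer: 59457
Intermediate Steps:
Function('n')(q, H) = Mul(3, H)
Function('b')(A) = Add(6, A) (Function('b')(A) = Add(A, Mul(3, 2)) = Add(A, 6) = Add(6, A))
Add(Mul(Add(-214, -122), -175), Function('b')(651)) = Add(Mul(Add(-214, -122), -175), Add(6, 651)) = Add(Mul(-336, -175), 657) = Add(58800, 657) = 59457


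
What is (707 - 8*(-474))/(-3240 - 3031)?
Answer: -4499/6271 ≈ -0.71743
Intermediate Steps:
(707 - 8*(-474))/(-3240 - 3031) = (707 + 3792)/(-6271) = 4499*(-1/6271) = -4499/6271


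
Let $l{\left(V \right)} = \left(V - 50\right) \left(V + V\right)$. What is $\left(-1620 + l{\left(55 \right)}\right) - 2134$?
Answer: $-3204$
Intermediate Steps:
$l{\left(V \right)} = 2 V \left(-50 + V\right)$ ($l{\left(V \right)} = \left(-50 + V\right) 2 V = 2 V \left(-50 + V\right)$)
$\left(-1620 + l{\left(55 \right)}\right) - 2134 = \left(-1620 + 2 \cdot 55 \left(-50 + 55\right)\right) - 2134 = \left(-1620 + 2 \cdot 55 \cdot 5\right) - 2134 = \left(-1620 + 550\right) - 2134 = -1070 - 2134 = -3204$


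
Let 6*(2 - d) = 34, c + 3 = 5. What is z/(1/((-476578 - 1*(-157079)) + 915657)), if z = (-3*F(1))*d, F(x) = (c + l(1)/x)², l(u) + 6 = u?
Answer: 59019642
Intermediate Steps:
l(u) = -6 + u
c = 2 (c = -3 + 5 = 2)
F(x) = (2 - 5/x)² (F(x) = (2 + (-6 + 1)/x)² = (2 - 5/x)²)
d = -11/3 (d = 2 - ⅙*34 = 2 - 17/3 = -11/3 ≈ -3.6667)
z = 99 (z = -3*(-5 + 2*1)²/1²*(-11/3) = -3*(-5 + 2)²*(-11/3) = -3*(-3)²*(-11/3) = -3*9*(-11/3) = -27*(-11/3) = 99)
z/(1/((-476578 - 1*(-157079)) + 915657)) = 99/(1/((-476578 - 1*(-157079)) + 915657)) = 99/(1/((-476578 + 157079) + 915657)) = 99/(1/(-319499 + 915657)) = 99/(1/596158) = 99*596158 = 59019642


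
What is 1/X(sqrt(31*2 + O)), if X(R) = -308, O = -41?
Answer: -1/308 ≈ -0.0032468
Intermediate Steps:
1/X(sqrt(31*2 + O)) = 1/(-308) = -1/308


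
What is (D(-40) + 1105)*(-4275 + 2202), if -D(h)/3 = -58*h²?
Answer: -579413865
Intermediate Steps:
D(h) = 174*h² (D(h) = -(-174)*h² = 174*h²)
(D(-40) + 1105)*(-4275 + 2202) = (174*(-40)² + 1105)*(-4275 + 2202) = (174*1600 + 1105)*(-2073) = (278400 + 1105)*(-2073) = 279505*(-2073) = -579413865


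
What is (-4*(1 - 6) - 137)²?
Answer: 13689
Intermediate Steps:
(-4*(1 - 6) - 137)² = (-4*(-5) - 137)² = (20 - 137)² = (-117)² = 13689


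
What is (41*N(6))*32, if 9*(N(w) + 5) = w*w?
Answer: -1312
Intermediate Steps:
N(w) = -5 + w²/9 (N(w) = -5 + (w*w)/9 = -5 + w²/9)
(41*N(6))*32 = (41*(-5 + (⅑)*6²))*32 = (41*(-5 + (⅑)*36))*32 = (41*(-5 + 4))*32 = (41*(-1))*32 = -41*32 = -1312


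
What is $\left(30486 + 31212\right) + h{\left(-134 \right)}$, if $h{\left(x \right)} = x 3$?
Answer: $61296$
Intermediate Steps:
$h{\left(x \right)} = 3 x$
$\left(30486 + 31212\right) + h{\left(-134 \right)} = \left(30486 + 31212\right) + 3 \left(-134\right) = 61698 - 402 = 61296$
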